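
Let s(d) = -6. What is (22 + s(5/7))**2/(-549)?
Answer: -256/549 ≈ -0.46630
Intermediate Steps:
(22 + s(5/7))**2/(-549) = (22 - 6)**2/(-549) = 16**2*(-1/549) = 256*(-1/549) = -256/549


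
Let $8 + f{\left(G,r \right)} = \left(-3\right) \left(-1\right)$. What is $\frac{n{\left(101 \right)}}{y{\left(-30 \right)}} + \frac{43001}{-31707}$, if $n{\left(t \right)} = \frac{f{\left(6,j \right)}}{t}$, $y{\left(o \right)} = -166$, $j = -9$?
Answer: $- \frac{720796231}{531599562} \approx -1.3559$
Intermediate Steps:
$f{\left(G,r \right)} = -5$ ($f{\left(G,r \right)} = -8 - -3 = -8 + 3 = -5$)
$n{\left(t \right)} = - \frac{5}{t}$
$\frac{n{\left(101 \right)}}{y{\left(-30 \right)}} + \frac{43001}{-31707} = \frac{\left(-5\right) \frac{1}{101}}{-166} + \frac{43001}{-31707} = \left(-5\right) \frac{1}{101} \left(- \frac{1}{166}\right) + 43001 \left(- \frac{1}{31707}\right) = \left(- \frac{5}{101}\right) \left(- \frac{1}{166}\right) - \frac{43001}{31707} = \frac{5}{16766} - \frac{43001}{31707} = - \frac{720796231}{531599562}$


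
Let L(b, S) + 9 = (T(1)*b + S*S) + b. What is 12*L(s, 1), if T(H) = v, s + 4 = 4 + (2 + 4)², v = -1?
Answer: -96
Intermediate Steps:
s = 36 (s = -4 + (4 + (2 + 4)²) = -4 + (4 + 6²) = -4 + (4 + 36) = -4 + 40 = 36)
T(H) = -1
L(b, S) = -9 + S² (L(b, S) = -9 + ((-b + S*S) + b) = -9 + ((-b + S²) + b) = -9 + ((S² - b) + b) = -9 + S²)
12*L(s, 1) = 12*(-9 + 1²) = 12*(-9 + 1) = 12*(-8) = -96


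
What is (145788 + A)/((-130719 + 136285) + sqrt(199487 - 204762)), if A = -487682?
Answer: -1902982004/30985631 + 1709470*I*sqrt(211)/30985631 ≈ -61.415 + 0.80139*I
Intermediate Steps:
(145788 + A)/((-130719 + 136285) + sqrt(199487 - 204762)) = (145788 - 487682)/((-130719 + 136285) + sqrt(199487 - 204762)) = -341894/(5566 + sqrt(-5275)) = -341894/(5566 + 5*I*sqrt(211))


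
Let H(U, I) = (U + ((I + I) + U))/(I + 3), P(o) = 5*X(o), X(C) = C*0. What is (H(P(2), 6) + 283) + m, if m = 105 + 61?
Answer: 1351/3 ≈ 450.33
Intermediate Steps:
X(C) = 0
P(o) = 0 (P(o) = 5*0 = 0)
H(U, I) = (2*I + 2*U)/(3 + I) (H(U, I) = (U + (2*I + U))/(3 + I) = (U + (U + 2*I))/(3 + I) = (2*I + 2*U)/(3 + I))
m = 166
(H(P(2), 6) + 283) + m = (2*(6 + 0)/(3 + 6) + 283) + 166 = (2*6/9 + 283) + 166 = (2*(⅑)*6 + 283) + 166 = (4/3 + 283) + 166 = 853/3 + 166 = 1351/3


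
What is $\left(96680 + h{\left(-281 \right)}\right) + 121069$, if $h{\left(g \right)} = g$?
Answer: $217468$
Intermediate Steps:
$\left(96680 + h{\left(-281 \right)}\right) + 121069 = \left(96680 - 281\right) + 121069 = 96399 + 121069 = 217468$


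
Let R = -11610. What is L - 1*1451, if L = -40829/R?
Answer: -16805281/11610 ≈ -1447.5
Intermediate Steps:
L = 40829/11610 (L = -40829/(-11610) = -40829*(-1/11610) = 40829/11610 ≈ 3.5167)
L - 1*1451 = 40829/11610 - 1*1451 = 40829/11610 - 1451 = -16805281/11610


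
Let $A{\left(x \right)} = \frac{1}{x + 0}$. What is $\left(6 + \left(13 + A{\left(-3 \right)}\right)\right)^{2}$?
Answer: $\frac{3136}{9} \approx 348.44$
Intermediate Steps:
$A{\left(x \right)} = \frac{1}{x}$
$\left(6 + \left(13 + A{\left(-3 \right)}\right)\right)^{2} = \left(6 + \left(13 + \frac{1}{-3}\right)\right)^{2} = \left(6 + \left(13 - \frac{1}{3}\right)\right)^{2} = \left(6 + \frac{38}{3}\right)^{2} = \left(\frac{56}{3}\right)^{2} = \frac{3136}{9}$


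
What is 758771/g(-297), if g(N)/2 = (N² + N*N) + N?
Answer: 758771/352242 ≈ 2.1541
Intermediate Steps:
g(N) = 2*N + 4*N² (g(N) = 2*((N² + N*N) + N) = 2*((N² + N²) + N) = 2*(2*N² + N) = 2*(N + 2*N²) = 2*N + 4*N²)
758771/g(-297) = 758771/((2*(-297)*(1 + 2*(-297)))) = 758771/((2*(-297)*(1 - 594))) = 758771/((2*(-297)*(-593))) = 758771/352242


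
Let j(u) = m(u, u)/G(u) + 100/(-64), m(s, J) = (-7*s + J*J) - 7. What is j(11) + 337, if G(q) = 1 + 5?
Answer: 16397/48 ≈ 341.60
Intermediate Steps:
G(q) = 6
m(s, J) = -7 + J**2 - 7*s (m(s, J) = (-7*s + J**2) - 7 = (J**2 - 7*s) - 7 = -7 + J**2 - 7*s)
j(u) = -131/48 - 7*u/6 + u**2/6 (j(u) = (-7 + u**2 - 7*u)/6 + 100/(-64) = (-7 + u**2 - 7*u)*(1/6) + 100*(-1/64) = (-7/6 - 7*u/6 + u**2/6) - 25/16 = -131/48 - 7*u/6 + u**2/6)
j(11) + 337 = (-131/48 - 7/6*11 + (1/6)*11**2) + 337 = (-131/48 - 77/6 + (1/6)*121) + 337 = (-131/48 - 77/6 + 121/6) + 337 = 221/48 + 337 = 16397/48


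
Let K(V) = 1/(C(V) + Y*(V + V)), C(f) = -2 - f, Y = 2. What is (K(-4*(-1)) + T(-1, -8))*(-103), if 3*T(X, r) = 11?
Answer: -11639/30 ≈ -387.97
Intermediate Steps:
T(X, r) = 11/3 (T(X, r) = (1/3)*11 = 11/3)
K(V) = 1/(-2 + 3*V) (K(V) = 1/((-2 - V) + 2*(V + V)) = 1/((-2 - V) + 2*(2*V)) = 1/((-2 - V) + 4*V) = 1/(-2 + 3*V))
(K(-4*(-1)) + T(-1, -8))*(-103) = (1/(-2 + 3*(-4*(-1))) + 11/3)*(-103) = (1/(-2 + 3*4) + 11/3)*(-103) = (1/(-2 + 12) + 11/3)*(-103) = (1/10 + 11/3)*(-103) = (113/30)*(-103) = -11639/30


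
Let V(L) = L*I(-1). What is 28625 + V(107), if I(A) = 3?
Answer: 28946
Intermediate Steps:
V(L) = 3*L (V(L) = L*3 = 3*L)
28625 + V(107) = 28625 + 3*107 = 28625 + 321 = 28946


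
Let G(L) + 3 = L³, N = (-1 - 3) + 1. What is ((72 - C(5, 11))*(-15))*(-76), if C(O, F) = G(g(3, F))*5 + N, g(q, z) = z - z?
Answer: 102600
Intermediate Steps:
N = -3 (N = -4 + 1 = -3)
g(q, z) = 0
G(L) = -3 + L³
C(O, F) = -18 (C(O, F) = (-3 + 0³)*5 - 3 = (-3 + 0)*5 - 3 = -3*5 - 3 = -15 - 3 = -18)
((72 - C(5, 11))*(-15))*(-76) = ((72 - 1*(-18))*(-15))*(-76) = ((72 + 18)*(-15))*(-76) = (90*(-15))*(-76) = -1350*(-76) = 102600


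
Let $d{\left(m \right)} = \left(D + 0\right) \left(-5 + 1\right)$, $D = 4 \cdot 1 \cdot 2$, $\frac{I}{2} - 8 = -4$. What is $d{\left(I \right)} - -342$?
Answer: $310$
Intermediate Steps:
$I = 8$ ($I = 16 + 2 \left(-4\right) = 16 - 8 = 8$)
$D = 8$ ($D = 4 \cdot 2 = 8$)
$d{\left(m \right)} = -32$ ($d{\left(m \right)} = \left(8 + 0\right) \left(-5 + 1\right) = 8 \left(-4\right) = -32$)
$d{\left(I \right)} - -342 = -32 - -342 = -32 + 342 = 310$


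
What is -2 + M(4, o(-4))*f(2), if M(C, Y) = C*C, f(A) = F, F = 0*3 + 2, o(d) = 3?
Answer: 30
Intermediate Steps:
F = 2 (F = 0 + 2 = 2)
f(A) = 2
M(C, Y) = C²
-2 + M(4, o(-4))*f(2) = -2 + 4²*2 = -2 + 16*2 = -2 + 32 = 30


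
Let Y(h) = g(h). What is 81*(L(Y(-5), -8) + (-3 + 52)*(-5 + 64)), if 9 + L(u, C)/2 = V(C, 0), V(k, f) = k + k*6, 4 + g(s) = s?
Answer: 223641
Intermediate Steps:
g(s) = -4 + s
Y(h) = -4 + h
V(k, f) = 7*k (V(k, f) = k + 6*k = 7*k)
L(u, C) = -18 + 14*C (L(u, C) = -18 + 2*(7*C) = -18 + 14*C)
81*(L(Y(-5), -8) + (-3 + 52)*(-5 + 64)) = 81*((-18 + 14*(-8)) + (-3 + 52)*(-5 + 64)) = 81*((-18 - 112) + 49*59) = 81*(-130 + 2891) = 81*2761 = 223641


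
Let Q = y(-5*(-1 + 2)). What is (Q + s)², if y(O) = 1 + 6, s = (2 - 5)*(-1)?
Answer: 100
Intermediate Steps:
s = 3 (s = -3*(-1) = 3)
y(O) = 7
Q = 7
(Q + s)² = (7 + 3)² = 10² = 100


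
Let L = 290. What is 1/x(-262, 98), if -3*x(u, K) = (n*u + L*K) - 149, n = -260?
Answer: -3/96391 ≈ -3.1123e-5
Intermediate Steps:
x(u, K) = 149/3 - 290*K/3 + 260*u/3 (x(u, K) = -((-260*u + 290*K) - 149)/3 = -(-149 - 260*u + 290*K)/3 = 149/3 - 290*K/3 + 260*u/3)
1/x(-262, 98) = 1/(149/3 - 290/3*98 + (260/3)*(-262)) = 1/(149/3 - 28420/3 - 68120/3) = 1/(-96391/3) = -3/96391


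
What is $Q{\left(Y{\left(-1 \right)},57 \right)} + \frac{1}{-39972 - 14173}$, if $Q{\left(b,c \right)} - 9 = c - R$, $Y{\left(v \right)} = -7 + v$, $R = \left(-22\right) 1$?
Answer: $\frac{4764759}{54145} \approx 88.0$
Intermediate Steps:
$R = -22$
$Q{\left(b,c \right)} = 31 + c$ ($Q{\left(b,c \right)} = 9 + \left(c - -22\right) = 9 + \left(c + 22\right) = 9 + \left(22 + c\right) = 31 + c$)
$Q{\left(Y{\left(-1 \right)},57 \right)} + \frac{1}{-39972 - 14173} = \left(31 + 57\right) + \frac{1}{-39972 - 14173} = 88 + \frac{1}{-54145} = 88 - \frac{1}{54145} = \frac{4764759}{54145}$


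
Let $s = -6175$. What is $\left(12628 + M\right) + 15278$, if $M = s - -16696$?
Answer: $38427$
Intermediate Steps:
$M = 10521$ ($M = -6175 - -16696 = -6175 + 16696 = 10521$)
$\left(12628 + M\right) + 15278 = \left(12628 + 10521\right) + 15278 = 23149 + 15278 = 38427$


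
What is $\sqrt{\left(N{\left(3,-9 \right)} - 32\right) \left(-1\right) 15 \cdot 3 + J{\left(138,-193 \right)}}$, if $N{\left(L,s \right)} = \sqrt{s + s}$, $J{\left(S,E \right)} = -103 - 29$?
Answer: $\sqrt{1308 - 135 i \sqrt{2}} \approx 36.262 - 2.6325 i$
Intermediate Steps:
$J{\left(S,E \right)} = -132$ ($J{\left(S,E \right)} = -103 - 29 = -132$)
$N{\left(L,s \right)} = \sqrt{2} \sqrt{s}$ ($N{\left(L,s \right)} = \sqrt{2 s} = \sqrt{2} \sqrt{s}$)
$\sqrt{\left(N{\left(3,-9 \right)} - 32\right) \left(-1\right) 15 \cdot 3 + J{\left(138,-193 \right)}} = \sqrt{\left(\sqrt{2} \sqrt{-9} - 32\right) \left(-1\right) 15 \cdot 3 - 132} = \sqrt{\left(\sqrt{2} \cdot 3 i - 32\right) \left(\left(-15\right) 3\right) - 132} = \sqrt{\left(3 i \sqrt{2} - 32\right) \left(-45\right) - 132} = \sqrt{\left(-32 + 3 i \sqrt{2}\right) \left(-45\right) - 132} = \sqrt{\left(1440 - 135 i \sqrt{2}\right) - 132} = \sqrt{1308 - 135 i \sqrt{2}}$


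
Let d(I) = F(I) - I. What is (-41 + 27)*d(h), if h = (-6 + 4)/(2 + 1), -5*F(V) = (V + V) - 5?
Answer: -406/15 ≈ -27.067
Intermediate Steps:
F(V) = 1 - 2*V/5 (F(V) = -((V + V) - 5)/5 = -(2*V - 5)/5 = -(-5 + 2*V)/5 = 1 - 2*V/5)
h = -⅔ (h = -2/3 = -2*⅓ = -⅔ ≈ -0.66667)
d(I) = 1 - 7*I/5 (d(I) = (1 - 2*I/5) - I = 1 - 7*I/5)
(-41 + 27)*d(h) = (-41 + 27)*(1 - 7/5*(-⅔)) = -14*(1 + 14/15) = -14*29/15 = -406/15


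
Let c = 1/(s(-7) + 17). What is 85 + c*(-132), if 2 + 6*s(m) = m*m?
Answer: 11873/149 ≈ 79.685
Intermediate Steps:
s(m) = -⅓ + m²/6 (s(m) = -⅓ + (m*m)/6 = -⅓ + m²/6)
c = 6/149 (c = 1/((-⅓ + (⅙)*(-7)²) + 17) = 1/((-⅓ + (⅙)*49) + 17) = 1/((-⅓ + 49/6) + 17) = 1/(47/6 + 17) = 1/(149/6) = 6/149 ≈ 0.040268)
85 + c*(-132) = 85 + (6/149)*(-132) = 85 - 792/149 = 11873/149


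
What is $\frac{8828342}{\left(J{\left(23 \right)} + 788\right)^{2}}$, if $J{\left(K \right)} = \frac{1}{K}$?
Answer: $\frac{4670192918}{328515625} \approx 14.216$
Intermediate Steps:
$\frac{8828342}{\left(J{\left(23 \right)} + 788\right)^{2}} = \frac{8828342}{\left(\frac{1}{23} + 788\right)^{2}} = \frac{8828342}{\left(\frac{18125}{23}\right)^{2}} = \frac{8828342}{\frac{328515625}{529}} = 8828342 \cdot \frac{529}{328515625} = \frac{4670192918}{328515625}$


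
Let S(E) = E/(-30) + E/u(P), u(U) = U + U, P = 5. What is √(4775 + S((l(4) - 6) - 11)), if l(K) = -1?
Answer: √119345/5 ≈ 69.093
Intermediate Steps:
u(U) = 2*U
S(E) = E/15 (S(E) = E/(-30) + E/((2*5)) = E*(-1/30) + E/10 = -E/30 + E*(⅒) = -E/30 + E/10 = E/15)
√(4775 + S((l(4) - 6) - 11)) = √(4775 + ((-1 - 6) - 11)/15) = √(4775 + (-7 - 11)/15) = √(4775 + (1/15)*(-18)) = √(4775 - 6/5) = √(23869/5) = √119345/5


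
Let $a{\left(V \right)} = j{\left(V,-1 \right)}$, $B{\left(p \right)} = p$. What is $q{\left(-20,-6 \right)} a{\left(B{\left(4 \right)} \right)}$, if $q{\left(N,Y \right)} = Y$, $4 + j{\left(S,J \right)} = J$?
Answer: $30$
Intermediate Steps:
$j{\left(S,J \right)} = -4 + J$
$a{\left(V \right)} = -5$ ($a{\left(V \right)} = -4 - 1 = -5$)
$q{\left(-20,-6 \right)} a{\left(B{\left(4 \right)} \right)} = \left(-6\right) \left(-5\right) = 30$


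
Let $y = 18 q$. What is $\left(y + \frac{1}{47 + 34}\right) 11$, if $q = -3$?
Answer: $- \frac{48103}{81} \approx -593.86$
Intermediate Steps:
$y = -54$ ($y = 18 \left(-3\right) = -54$)
$\left(y + \frac{1}{47 + 34}\right) 11 = \left(-54 + \frac{1}{47 + 34}\right) 11 = \left(-54 + \frac{1}{81}\right) 11 = \left(- \frac{4373}{81}\right) 11 = - \frac{48103}{81}$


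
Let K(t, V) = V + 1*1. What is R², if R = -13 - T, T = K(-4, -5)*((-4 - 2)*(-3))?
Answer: 3481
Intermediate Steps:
K(t, V) = 1 + V (K(t, V) = V + 1 = 1 + V)
T = -72 (T = (1 - 5)*((-4 - 2)*(-3)) = -(-24)*(-3) = -4*18 = -72)
R = 59 (R = -13 - 1*(-72) = -13 + 72 = 59)
R² = 59² = 3481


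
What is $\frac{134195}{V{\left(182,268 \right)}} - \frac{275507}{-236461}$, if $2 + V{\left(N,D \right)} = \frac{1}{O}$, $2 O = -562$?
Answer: $- \frac{8916504264054}{133127543} \approx -66977.0$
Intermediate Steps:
$O = -281$ ($O = \frac{1}{2} \left(-562\right) = -281$)
$V{\left(N,D \right)} = - \frac{563}{281}$ ($V{\left(N,D \right)} = -2 + \frac{1}{-281} = -2 - \frac{1}{281} = - \frac{563}{281}$)
$\frac{134195}{V{\left(182,268 \right)}} - \frac{275507}{-236461} = \frac{134195}{- \frac{563}{281}} - \frac{275507}{-236461} = 134195 \left(- \frac{281}{563}\right) - - \frac{275507}{236461} = - \frac{37708795}{563} + \frac{275507}{236461} = - \frac{8916504264054}{133127543}$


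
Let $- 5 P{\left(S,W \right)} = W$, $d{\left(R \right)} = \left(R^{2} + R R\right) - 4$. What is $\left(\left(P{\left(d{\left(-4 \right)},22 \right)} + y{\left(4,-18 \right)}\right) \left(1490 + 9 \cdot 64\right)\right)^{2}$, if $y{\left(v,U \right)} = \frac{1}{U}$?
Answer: $\frac{171588978289}{2025} \approx 8.4735 \cdot 10^{7}$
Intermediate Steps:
$d{\left(R \right)} = -4 + 2 R^{2}$ ($d{\left(R \right)} = \left(R^{2} + R^{2}\right) - 4 = 2 R^{2} - 4 = -4 + 2 R^{2}$)
$P{\left(S,W \right)} = - \frac{W}{5}$
$\left(\left(P{\left(d{\left(-4 \right)},22 \right)} + y{\left(4,-18 \right)}\right) \left(1490 + 9 \cdot 64\right)\right)^{2} = \left(\left(\left(- \frac{1}{5}\right) 22 + \frac{1}{-18}\right) \left(1490 + 9 \cdot 64\right)\right)^{2} = \left(\left(- \frac{22}{5} - \frac{1}{18}\right) \left(1490 + 576\right)\right)^{2} = \left(\left(- \frac{401}{90}\right) 2066\right)^{2} = \left(- \frac{414233}{45}\right)^{2} = \frac{171588978289}{2025}$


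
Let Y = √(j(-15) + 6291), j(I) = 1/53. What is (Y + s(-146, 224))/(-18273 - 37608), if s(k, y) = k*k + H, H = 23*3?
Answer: -3055/7983 - 4*√1104467/2961693 ≈ -0.38411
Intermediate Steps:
H = 69
j(I) = 1/53
Y = 4*√1104467/53 (Y = √(1/53 + 6291) = √(333424/53) = 4*√1104467/53 ≈ 79.316)
s(k, y) = 69 + k² (s(k, y) = k*k + 69 = k² + 69 = 69 + k²)
(Y + s(-146, 224))/(-18273 - 37608) = (4*√1104467/53 + (69 + (-146)²))/(-18273 - 37608) = (4*√1104467/53 + (69 + 21316))/(-55881) = (4*√1104467/53 + 21385)*(-1/55881) = (21385 + 4*√1104467/53)*(-1/55881) = -3055/7983 - 4*√1104467/2961693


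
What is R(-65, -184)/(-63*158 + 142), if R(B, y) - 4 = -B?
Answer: -69/9812 ≈ -0.0070322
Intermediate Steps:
R(B, y) = 4 - B
R(-65, -184)/(-63*158 + 142) = (4 - 1*(-65))/(-63*158 + 142) = (4 + 65)/(-9954 + 142) = 69/(-9812) = 69*(-1/9812) = -69/9812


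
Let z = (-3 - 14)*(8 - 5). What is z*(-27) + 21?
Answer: 1398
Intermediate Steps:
z = -51 (z = -17*3 = -51)
z*(-27) + 21 = -51*(-27) + 21 = 1377 + 21 = 1398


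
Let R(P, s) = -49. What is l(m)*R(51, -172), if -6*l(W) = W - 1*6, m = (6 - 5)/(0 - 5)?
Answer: -1519/30 ≈ -50.633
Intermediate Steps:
m = -1/5 (m = 1/(-5) = 1*(-1/5) = -1/5 ≈ -0.20000)
l(W) = 1 - W/6 (l(W) = -(W - 1*6)/6 = -(W - 6)/6 = -(-6 + W)/6 = 1 - W/6)
l(m)*R(51, -172) = (1 - 1/6*(-1/5))*(-49) = (1 + 1/30)*(-49) = (31/30)*(-49) = -1519/30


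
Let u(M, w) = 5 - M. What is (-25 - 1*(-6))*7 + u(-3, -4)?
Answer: -125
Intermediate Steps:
(-25 - 1*(-6))*7 + u(-3, -4) = (-25 - 1*(-6))*7 + (5 - 1*(-3)) = (-25 + 6)*7 + (5 + 3) = -19*7 + 8 = -133 + 8 = -125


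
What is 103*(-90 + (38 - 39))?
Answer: -9373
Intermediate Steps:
103*(-90 + (38 - 39)) = 103*(-90 - 1) = 103*(-91) = -9373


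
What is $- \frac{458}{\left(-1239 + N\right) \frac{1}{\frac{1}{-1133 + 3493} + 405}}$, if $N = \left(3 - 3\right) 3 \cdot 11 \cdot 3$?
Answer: $\frac{31268347}{208860} \approx 149.71$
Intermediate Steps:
$N = 0$ ($N = 0 \cdot 3 \cdot 11 \cdot 3 = 0 \cdot 11 \cdot 3 = 0 \cdot 3 = 0$)
$- \frac{458}{\left(-1239 + N\right) \frac{1}{\frac{1}{-1133 + 3493} + 405}} = - \frac{458}{\left(-1239 + 0\right) \frac{1}{\frac{1}{-1133 + 3493} + 405}} = - \frac{458}{\left(-1239\right) \frac{1}{\frac{1}{2360} + 405}} = - \frac{458}{\left(-1239\right) \frac{1}{\frac{955801}{2360}}} = - \frac{458}{\left(-1239\right) \frac{2360}{955801}} = - \frac{458}{- \frac{417720}{136543}} = \left(-458\right) \left(- \frac{136543}{417720}\right) = \frac{31268347}{208860}$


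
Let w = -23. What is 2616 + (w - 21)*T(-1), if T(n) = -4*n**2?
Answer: 2792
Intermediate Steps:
2616 + (w - 21)*T(-1) = 2616 + (-23 - 21)*(-4*(-1)**2) = 2616 - (-176) = 2616 - 44*(-4) = 2616 + 176 = 2792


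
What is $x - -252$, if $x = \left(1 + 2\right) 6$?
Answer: $270$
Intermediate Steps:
$x = 18$ ($x = 3 \cdot 6 = 18$)
$x - -252 = 18 - -252 = 18 + 252 = 270$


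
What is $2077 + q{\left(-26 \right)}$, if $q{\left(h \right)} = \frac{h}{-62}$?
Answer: $\frac{64400}{31} \approx 2077.4$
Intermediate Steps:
$q{\left(h \right)} = - \frac{h}{62}$ ($q{\left(h \right)} = h \left(- \frac{1}{62}\right) = - \frac{h}{62}$)
$2077 + q{\left(-26 \right)} = 2077 - - \frac{13}{31} = 2077 + \frac{13}{31} = \frac{64400}{31}$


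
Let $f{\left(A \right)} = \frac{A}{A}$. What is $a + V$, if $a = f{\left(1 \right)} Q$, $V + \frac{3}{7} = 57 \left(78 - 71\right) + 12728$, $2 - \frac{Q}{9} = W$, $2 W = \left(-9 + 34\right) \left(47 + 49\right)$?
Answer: $\frac{16412}{7} \approx 2344.6$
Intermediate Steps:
$f{\left(A \right)} = 1$
$W = 1200$ ($W = \frac{\left(-9 + 34\right) \left(47 + 49\right)}{2} = \frac{25 \cdot 96}{2} = \frac{1}{2} \cdot 2400 = 1200$)
$Q = -10782$ ($Q = 18 - 10800 = -10782$)
$V = \frac{91886}{7}$ ($V = - \frac{3}{7} + \left(57 \left(78 - 71\right) + 12728\right) = - \frac{3}{7} + \left(57 \cdot 7 + 12728\right) = - \frac{3}{7} + \left(399 + 12728\right) = - \frac{3}{7} + 13127 = \frac{91886}{7} \approx 13127.0$)
$a = -10782$ ($a = 1 \left(-10782\right) = -10782$)
$a + V = -10782 + \frac{91886}{7} = \frac{16412}{7}$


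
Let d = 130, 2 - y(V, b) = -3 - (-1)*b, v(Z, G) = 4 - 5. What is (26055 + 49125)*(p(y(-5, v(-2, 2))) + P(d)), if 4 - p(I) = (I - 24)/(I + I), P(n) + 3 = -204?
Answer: -15148770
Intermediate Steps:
v(Z, G) = -1
y(V, b) = 5 - b (y(V, b) = 2 - (-3 - (-1)*b) = 2 - (-3 + b) = 2 + (3 - b) = 5 - b)
P(n) = -207 (P(n) = -3 - 204 = -207)
p(I) = 4 - (-24 + I)/(2*I) (p(I) = 4 - (I - 24)/(I + I) = 4 - (-24 + I)/(2*I))
(26055 + 49125)*(p(y(-5, v(-2, 2))) + P(d)) = (26055 + 49125)*((7/2 + 12/(5 - 1*(-1))) - 207) = 75180*((7/2 + 12/(5 + 1)) - 207) = 75180*((7/2 + 12/6) - 207) = 75180*((7/2 + 12*(⅙)) - 207) = 75180*((7/2 + 2) - 207) = 75180*(11/2 - 207) = 75180*(-403/2) = -15148770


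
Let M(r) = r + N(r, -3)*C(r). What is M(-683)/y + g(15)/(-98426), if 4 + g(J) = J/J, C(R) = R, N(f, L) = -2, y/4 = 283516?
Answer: 35313575/55810691632 ≈ 0.00063274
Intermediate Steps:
y = 1134064 (y = 4*283516 = 1134064)
M(r) = -r (M(r) = r - 2*r = -r)
g(J) = -3 (g(J) = -4 + J/J = -4 + 1 = -3)
M(-683)/y + g(15)/(-98426) = -1*(-683)/1134064 - 3/(-98426) = 683*(1/1134064) - 3*(-1/98426) = 683/1134064 + 3/98426 = 35313575/55810691632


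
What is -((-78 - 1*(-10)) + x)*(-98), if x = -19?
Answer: -8526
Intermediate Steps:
-((-78 - 1*(-10)) + x)*(-98) = -((-78 - 1*(-10)) - 19)*(-98) = -((-78 + 10) - 19)*(-98) = -(-68 - 19)*(-98) = -(-87)*(-98) = -1*8526 = -8526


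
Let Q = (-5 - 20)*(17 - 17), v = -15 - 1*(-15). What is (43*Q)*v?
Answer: 0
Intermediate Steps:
v = 0 (v = -15 + 15 = 0)
Q = 0 (Q = -25*0 = 0)
(43*Q)*v = (43*0)*0 = 0*0 = 0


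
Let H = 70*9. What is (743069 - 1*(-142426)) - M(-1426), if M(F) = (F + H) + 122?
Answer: 886169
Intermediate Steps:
H = 630
M(F) = 752 + F (M(F) = (F + 630) + 122 = (630 + F) + 122 = 752 + F)
(743069 - 1*(-142426)) - M(-1426) = (743069 - 1*(-142426)) - (752 - 1426) = (743069 + 142426) - 1*(-674) = 885495 + 674 = 886169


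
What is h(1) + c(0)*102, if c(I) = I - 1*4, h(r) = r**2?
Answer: -407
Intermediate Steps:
c(I) = -4 + I (c(I) = I - 4 = -4 + I)
h(1) + c(0)*102 = 1**2 + (-4 + 0)*102 = 1 - 4*102 = 1 - 408 = -407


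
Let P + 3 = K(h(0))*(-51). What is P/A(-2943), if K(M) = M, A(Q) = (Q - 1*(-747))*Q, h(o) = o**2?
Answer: -1/2154276 ≈ -4.6419e-7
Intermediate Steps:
A(Q) = Q*(747 + Q) (A(Q) = (Q + 747)*Q = (747 + Q)*Q = Q*(747 + Q))
P = -3 (P = -3 + 0**2*(-51) = -3 + 0*(-51) = -3 + 0 = -3)
P/A(-2943) = -3*(-1/(2943*(747 - 2943))) = -3/((-2943*(-2196))) = -3/6462828 = -3*1/6462828 = -1/2154276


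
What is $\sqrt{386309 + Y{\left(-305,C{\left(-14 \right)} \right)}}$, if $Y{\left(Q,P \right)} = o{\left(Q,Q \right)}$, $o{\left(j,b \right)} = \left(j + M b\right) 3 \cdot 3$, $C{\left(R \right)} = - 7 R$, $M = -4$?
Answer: $4 \sqrt{24659} \approx 628.13$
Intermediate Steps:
$o{\left(j,b \right)} = - 36 b + 9 j$ ($o{\left(j,b \right)} = \left(j - 4 b\right) 3 \cdot 3 = \left(- 12 b + 3 j\right) 3 = - 36 b + 9 j$)
$Y{\left(Q,P \right)} = - 27 Q$ ($Y{\left(Q,P \right)} = - 36 Q + 9 Q = - 27 Q$)
$\sqrt{386309 + Y{\left(-305,C{\left(-14 \right)} \right)}} = \sqrt{386309 - -8235} = \sqrt{386309 + 8235} = \sqrt{394544} = 4 \sqrt{24659}$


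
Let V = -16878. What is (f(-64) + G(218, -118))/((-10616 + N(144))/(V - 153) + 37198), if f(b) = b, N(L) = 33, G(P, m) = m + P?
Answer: 613116/633529721 ≈ 0.00096778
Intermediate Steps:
G(P, m) = P + m
(f(-64) + G(218, -118))/((-10616 + N(144))/(V - 153) + 37198) = (-64 + (218 - 118))/((-10616 + 33)/(-16878 - 153) + 37198) = (-64 + 100)/(-10583/(-17031) + 37198) = 36/(-10583*(-1/17031) + 37198) = 36/(10583/17031 + 37198) = 36/(633529721/17031) = 36*(17031/633529721) = 613116/633529721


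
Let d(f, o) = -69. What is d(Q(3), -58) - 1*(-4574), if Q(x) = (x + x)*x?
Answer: 4505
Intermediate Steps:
Q(x) = 2*x² (Q(x) = (2*x)*x = 2*x²)
d(Q(3), -58) - 1*(-4574) = -69 - 1*(-4574) = -69 + 4574 = 4505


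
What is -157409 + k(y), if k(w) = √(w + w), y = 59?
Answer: -157409 + √118 ≈ -1.5740e+5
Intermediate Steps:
k(w) = √2*√w (k(w) = √(2*w) = √2*√w)
-157409 + k(y) = -157409 + √2*√59 = -157409 + √118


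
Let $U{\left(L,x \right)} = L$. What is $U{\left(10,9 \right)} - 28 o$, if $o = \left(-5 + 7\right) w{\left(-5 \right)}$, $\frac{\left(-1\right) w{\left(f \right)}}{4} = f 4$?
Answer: $-4470$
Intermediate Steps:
$w{\left(f \right)} = - 16 f$ ($w{\left(f \right)} = - 4 f 4 = - 4 \cdot 4 f = - 16 f$)
$o = 160$ ($o = \left(-5 + 7\right) \left(\left(-16\right) \left(-5\right)\right) = 2 \cdot 80 = 160$)
$U{\left(10,9 \right)} - 28 o = 10 - 4480 = -4470$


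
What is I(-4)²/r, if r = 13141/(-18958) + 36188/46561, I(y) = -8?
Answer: 56493020032/74194003 ≈ 761.42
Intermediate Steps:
r = 74194003/882703438 (r = 13141*(-1/18958) + 36188*(1/46561) = -13141/18958 + 36188/46561 = 74194003/882703438 ≈ 0.084053)
I(-4)²/r = (-8)²/(74194003/882703438) = 64*(882703438/74194003) = 56493020032/74194003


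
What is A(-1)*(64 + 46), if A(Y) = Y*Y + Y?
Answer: 0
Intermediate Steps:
A(Y) = Y + Y² (A(Y) = Y² + Y = Y + Y²)
A(-1)*(64 + 46) = (-(1 - 1))*(64 + 46) = -1*0*110 = 0*110 = 0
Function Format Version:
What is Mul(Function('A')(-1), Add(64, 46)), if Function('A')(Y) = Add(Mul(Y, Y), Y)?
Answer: 0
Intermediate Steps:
Function('A')(Y) = Add(Y, Pow(Y, 2)) (Function('A')(Y) = Add(Pow(Y, 2), Y) = Add(Y, Pow(Y, 2)))
Mul(Function('A')(-1), Add(64, 46)) = Mul(Mul(-1, Add(1, -1)), Add(64, 46)) = Mul(Mul(-1, 0), 110) = Mul(0, 110) = 0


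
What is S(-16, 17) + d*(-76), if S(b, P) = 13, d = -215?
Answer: 16353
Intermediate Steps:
S(-16, 17) + d*(-76) = 13 - 215*(-76) = 13 + 16340 = 16353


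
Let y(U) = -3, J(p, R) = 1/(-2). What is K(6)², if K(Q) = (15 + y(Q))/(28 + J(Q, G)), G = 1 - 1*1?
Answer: 576/3025 ≈ 0.19041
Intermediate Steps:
G = 0 (G = 1 - 1 = 0)
J(p, R) = -½
K(Q) = 24/55 (K(Q) = (15 - 3)/(28 - ½) = 12/(55/2) = 12*(2/55) = 24/55)
K(6)² = (24/55)² = 576/3025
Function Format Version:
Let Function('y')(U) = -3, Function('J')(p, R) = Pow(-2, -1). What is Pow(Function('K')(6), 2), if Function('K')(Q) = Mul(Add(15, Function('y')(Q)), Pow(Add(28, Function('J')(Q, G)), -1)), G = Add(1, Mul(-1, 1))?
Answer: Rational(576, 3025) ≈ 0.19041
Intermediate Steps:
G = 0 (G = Add(1, -1) = 0)
Function('J')(p, R) = Rational(-1, 2)
Function('K')(Q) = Rational(24, 55) (Function('K')(Q) = Mul(Add(15, -3), Pow(Add(28, Rational(-1, 2)), -1)) = Mul(12, Pow(Rational(55, 2), -1)) = Mul(12, Rational(2, 55)) = Rational(24, 55))
Pow(Function('K')(6), 2) = Pow(Rational(24, 55), 2) = Rational(576, 3025)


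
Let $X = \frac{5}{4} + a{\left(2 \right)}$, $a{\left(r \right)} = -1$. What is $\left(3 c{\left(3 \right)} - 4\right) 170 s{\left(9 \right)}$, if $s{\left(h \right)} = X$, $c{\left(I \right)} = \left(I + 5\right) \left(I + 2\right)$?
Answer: $4930$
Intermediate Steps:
$c{\left(I \right)} = \left(2 + I\right) \left(5 + I\right)$ ($c{\left(I \right)} = \left(5 + I\right) \left(2 + I\right) = \left(2 + I\right) \left(5 + I\right)$)
$X = \frac{1}{4}$ ($X = \frac{5}{4} - 1 = \frac{1}{4} \approx 0.25$)
$s{\left(h \right)} = \frac{1}{4}$
$\left(3 c{\left(3 \right)} - 4\right) 170 s{\left(9 \right)} = \left(3 \left(10 + 3^{2} + 7 \cdot 3\right) - 4\right) 170 \cdot \frac{1}{4} = \left(3 \left(10 + 9 + 21\right) - 4\right) 170 \cdot \frac{1}{4} = \left(3 \cdot 40 - 4\right) 170 \cdot \frac{1}{4} = \left(120 - 4\right) 170 \cdot \frac{1}{4} = 116 \cdot 170 \cdot \frac{1}{4} = 19720 \cdot \frac{1}{4} = 4930$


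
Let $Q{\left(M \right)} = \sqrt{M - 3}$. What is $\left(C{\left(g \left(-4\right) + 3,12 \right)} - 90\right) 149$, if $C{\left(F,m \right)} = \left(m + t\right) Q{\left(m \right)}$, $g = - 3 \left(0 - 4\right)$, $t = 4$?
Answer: $-6258$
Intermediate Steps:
$Q{\left(M \right)} = \sqrt{-3 + M}$
$g = 12$ ($g = \left(-3\right) \left(-4\right) = 12$)
$C{\left(F,m \right)} = \sqrt{-3 + m} \left(4 + m\right)$ ($C{\left(F,m \right)} = \left(m + 4\right) \sqrt{-3 + m} = \left(4 + m\right) \sqrt{-3 + m} = \sqrt{-3 + m} \left(4 + m\right)$)
$\left(C{\left(g \left(-4\right) + 3,12 \right)} - 90\right) 149 = \left(\sqrt{-3 + 12} \left(4 + 12\right) - 90\right) 149 = \left(\sqrt{9} \cdot 16 - 90\right) 149 = \left(3 \cdot 16 - 90\right) 149 = \left(48 - 90\right) 149 = \left(-42\right) 149 = -6258$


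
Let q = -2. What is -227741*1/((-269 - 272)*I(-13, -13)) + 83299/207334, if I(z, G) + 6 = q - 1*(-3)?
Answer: -46993128699/560838470 ≈ -83.791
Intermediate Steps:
I(z, G) = -5 (I(z, G) = -6 + (-2 - 1*(-3)) = -6 + (-2 + 3) = -6 + 1 = -5)
-227741*1/((-269 - 272)*I(-13, -13)) + 83299/207334 = -227741*(-1/(5*(-269 - 272))) + 83299/207334 = -227741/((-5*(-541))) + 83299*(1/207334) = -227741/2705 + 83299/207334 = -46993128699/560838470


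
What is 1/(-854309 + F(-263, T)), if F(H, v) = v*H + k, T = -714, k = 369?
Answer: -1/666158 ≈ -1.5011e-6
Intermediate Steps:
F(H, v) = 369 + H*v (F(H, v) = v*H + 369 = H*v + 369 = 369 + H*v)
1/(-854309 + F(-263, T)) = 1/(-854309 + (369 - 263*(-714))) = 1/(-854309 + (369 + 187782)) = 1/(-854309 + 188151) = 1/(-666158) = -1/666158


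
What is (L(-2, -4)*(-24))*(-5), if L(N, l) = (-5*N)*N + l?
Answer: -2880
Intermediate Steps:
L(N, l) = l - 5*N² (L(N, l) = -5*N² + l = l - 5*N²)
(L(-2, -4)*(-24))*(-5) = ((-4 - 5*(-2)²)*(-24))*(-5) = ((-4 - 5*4)*(-24))*(-5) = ((-4 - 20)*(-24))*(-5) = -24*(-24)*(-5) = 576*(-5) = -2880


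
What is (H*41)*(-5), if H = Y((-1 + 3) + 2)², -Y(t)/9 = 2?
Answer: -66420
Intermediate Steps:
Y(t) = -18 (Y(t) = -9*2 = -18)
H = 324 (H = (-18)² = 324)
(H*41)*(-5) = (324*41)*(-5) = 13284*(-5) = -66420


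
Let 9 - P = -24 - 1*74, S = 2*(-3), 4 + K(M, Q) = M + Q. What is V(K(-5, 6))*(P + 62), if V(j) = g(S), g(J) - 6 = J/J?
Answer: 1183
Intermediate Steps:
K(M, Q) = -4 + M + Q (K(M, Q) = -4 + (M + Q) = -4 + M + Q)
S = -6
P = 107 (P = 9 - (-24 - 1*74) = 9 - (-24 - 74) = 9 - 1*(-98) = 9 + 98 = 107)
g(J) = 7 (g(J) = 6 + J/J = 6 + 1 = 7)
V(j) = 7
V(K(-5, 6))*(P + 62) = 7*(107 + 62) = 7*169 = 1183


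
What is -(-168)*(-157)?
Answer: -26376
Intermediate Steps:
-(-168)*(-157) = -168*157 = -26376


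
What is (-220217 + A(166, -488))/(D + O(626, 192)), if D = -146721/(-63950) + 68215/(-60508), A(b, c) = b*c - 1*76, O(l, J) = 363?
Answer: -83277155861900/100652791487 ≈ -827.37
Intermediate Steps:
A(b, c) = -76 + b*c (A(b, c) = b*c - 76 = -76 + b*c)
D = 322531787/276391900 (D = -146721*(-1/63950) + 68215*(-1/60508) = 146721/63950 - 9745/8644 = 322531787/276391900 ≈ 1.1669)
(-220217 + A(166, -488))/(D + O(626, 192)) = (-220217 + (-76 + 166*(-488)))/(322531787/276391900 + 363) = (-220217 + (-76 - 81008))/(100652791487/276391900) = (-220217 - 81084)*(276391900/100652791487) = -301301*276391900/100652791487 = -83277155861900/100652791487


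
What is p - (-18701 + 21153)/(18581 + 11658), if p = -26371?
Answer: -797435121/30239 ≈ -26371.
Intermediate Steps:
p - (-18701 + 21153)/(18581 + 11658) = -26371 - (-18701 + 21153)/(18581 + 11658) = -26371 - 2452/30239 = -797435121/30239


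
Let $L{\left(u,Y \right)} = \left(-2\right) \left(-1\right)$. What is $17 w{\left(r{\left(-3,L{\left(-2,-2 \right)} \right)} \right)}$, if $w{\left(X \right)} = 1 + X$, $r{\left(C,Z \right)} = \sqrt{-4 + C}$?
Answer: $17 + 17 i \sqrt{7} \approx 17.0 + 44.978 i$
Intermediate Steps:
$L{\left(u,Y \right)} = 2$
$17 w{\left(r{\left(-3,L{\left(-2,-2 \right)} \right)} \right)} = 17 \left(1 + \sqrt{-4 - 3}\right) = 17 \left(1 + \sqrt{-7}\right) = 17 \left(1 + i \sqrt{7}\right) = 17 + 17 i \sqrt{7}$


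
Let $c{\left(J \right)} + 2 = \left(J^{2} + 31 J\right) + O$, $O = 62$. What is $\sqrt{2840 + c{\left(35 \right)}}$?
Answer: $\sqrt{5210} \approx 72.18$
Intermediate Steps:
$c{\left(J \right)} = 60 + J^{2} + 31 J$ ($c{\left(J \right)} = -2 + \left(\left(J^{2} + 31 J\right) + 62\right) = -2 + \left(62 + J^{2} + 31 J\right) = 60 + J^{2} + 31 J$)
$\sqrt{2840 + c{\left(35 \right)}} = \sqrt{2840 + \left(60 + 35^{2} + 31 \cdot 35\right)} = \sqrt{2840 + \left(60 + 1225 + 1085\right)} = \sqrt{2840 + 2370} = \sqrt{5210}$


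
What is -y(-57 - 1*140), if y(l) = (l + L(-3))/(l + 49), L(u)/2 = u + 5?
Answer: -193/148 ≈ -1.3041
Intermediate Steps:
L(u) = 10 + 2*u (L(u) = 2*(u + 5) = 2*(5 + u) = 10 + 2*u)
y(l) = (4 + l)/(49 + l) (y(l) = (l + (10 + 2*(-3)))/(l + 49) = (l + (10 - 6))/(49 + l) = (l + 4)/(49 + l) = (4 + l)/(49 + l))
-y(-57 - 1*140) = -(4 + (-57 - 1*140))/(49 + (-57 - 1*140)) = -(4 + (-57 - 140))/(49 + (-57 - 140)) = -(4 - 197)/(49 - 197) = -(-193)/(-148) = -(-1)*(-193)/148 = -1*193/148 = -193/148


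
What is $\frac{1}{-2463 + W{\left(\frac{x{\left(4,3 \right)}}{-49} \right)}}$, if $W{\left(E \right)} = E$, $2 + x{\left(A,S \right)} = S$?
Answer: $- \frac{49}{120688} \approx -0.00040601$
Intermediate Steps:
$x{\left(A,S \right)} = -2 + S$
$\frac{1}{-2463 + W{\left(\frac{x{\left(4,3 \right)}}{-49} \right)}} = \frac{1}{-2463 + \frac{-2 + 3}{-49}} = \frac{1}{-2463 + 1 \left(- \frac{1}{49}\right)} = \frac{1}{-2463 - \frac{1}{49}} = \frac{1}{- \frac{120688}{49}} = - \frac{49}{120688}$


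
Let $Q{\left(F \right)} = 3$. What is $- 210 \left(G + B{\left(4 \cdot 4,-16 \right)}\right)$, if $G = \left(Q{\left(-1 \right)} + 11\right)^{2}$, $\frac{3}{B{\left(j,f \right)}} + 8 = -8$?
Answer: $- \frac{328965}{8} \approx -41121.0$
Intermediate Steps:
$B{\left(j,f \right)} = - \frac{3}{16}$ ($B{\left(j,f \right)} = \frac{3}{-8 - 8} = \frac{3}{-16} = 3 \left(- \frac{1}{16}\right) = - \frac{3}{16}$)
$G = 196$ ($G = \left(3 + 11\right)^{2} = 14^{2} = 196$)
$- 210 \left(G + B{\left(4 \cdot 4,-16 \right)}\right) = - 210 \left(196 - \frac{3}{16}\right) = \left(-210\right) \frac{3133}{16} = - \frac{328965}{8}$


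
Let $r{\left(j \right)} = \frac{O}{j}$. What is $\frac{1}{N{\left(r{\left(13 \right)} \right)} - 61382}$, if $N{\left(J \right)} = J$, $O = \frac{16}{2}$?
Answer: $- \frac{13}{797958} \approx -1.6292 \cdot 10^{-5}$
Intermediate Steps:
$O = 8$ ($O = 16 \cdot \frac{1}{2} = 8$)
$r{\left(j \right)} = \frac{8}{j}$
$\frac{1}{N{\left(r{\left(13 \right)} \right)} - 61382} = \frac{1}{\frac{8}{13} - 61382} = \frac{1}{- \frac{797958}{13}} = - \frac{13}{797958}$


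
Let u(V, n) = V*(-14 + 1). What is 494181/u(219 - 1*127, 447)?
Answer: -494181/1196 ≈ -413.19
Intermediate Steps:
u(V, n) = -13*V (u(V, n) = V*(-13) = -13*V)
494181/u(219 - 1*127, 447) = 494181/((-13*(219 - 1*127))) = 494181/((-13*(219 - 127))) = 494181/((-13*92)) = 494181/(-1196) = 494181*(-1/1196) = -494181/1196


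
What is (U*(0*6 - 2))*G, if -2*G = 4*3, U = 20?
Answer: 240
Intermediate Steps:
G = -6 (G = -2*3 = -½*12 = -6)
(U*(0*6 - 2))*G = (20*(0*6 - 2))*(-6) = (20*(0 - 2))*(-6) = (20*(-2))*(-6) = -40*(-6) = 240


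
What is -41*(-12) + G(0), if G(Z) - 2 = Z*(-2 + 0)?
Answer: 494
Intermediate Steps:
G(Z) = 2 - 2*Z (G(Z) = 2 + Z*(-2 + 0) = 2 + Z*(-2) = 2 - 2*Z)
-41*(-12) + G(0) = -41*(-12) + (2 - 2*0) = 492 + (2 + 0) = 492 + 2 = 494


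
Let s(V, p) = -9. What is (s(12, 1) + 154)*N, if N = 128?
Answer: 18560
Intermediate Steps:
(s(12, 1) + 154)*N = (-9 + 154)*128 = 145*128 = 18560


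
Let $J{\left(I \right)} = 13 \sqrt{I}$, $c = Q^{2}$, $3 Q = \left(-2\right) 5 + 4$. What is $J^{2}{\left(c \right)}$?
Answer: $676$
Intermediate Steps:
$Q = -2$ ($Q = \frac{\left(-2\right) 5 + 4}{3} = \frac{-10 + 4}{3} = \frac{1}{3} \left(-6\right) = -2$)
$c = 4$ ($c = \left(-2\right)^{2} = 4$)
$J^{2}{\left(c \right)} = \left(13 \sqrt{4}\right)^{2} = \left(13 \cdot 2\right)^{2} = 26^{2} = 676$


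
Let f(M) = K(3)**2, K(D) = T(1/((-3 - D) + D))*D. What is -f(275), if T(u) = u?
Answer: -1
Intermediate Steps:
K(D) = -D/3 (K(D) = D/((-3 - D) + D) = D/(-3) = -D/3)
f(M) = 1 (f(M) = (-1/3*3)**2 = (-1)**2 = 1)
-f(275) = -1*1 = -1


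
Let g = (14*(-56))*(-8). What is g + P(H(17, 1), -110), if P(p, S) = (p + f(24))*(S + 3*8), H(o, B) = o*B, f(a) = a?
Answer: 2746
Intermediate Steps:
H(o, B) = B*o
P(p, S) = (24 + S)*(24 + p) (P(p, S) = (p + 24)*(S + 3*8) = (24 + p)*(S + 24) = (24 + p)*(24 + S) = (24 + S)*(24 + p))
g = 6272 (g = -784*(-8) = 6272)
g + P(H(17, 1), -110) = 6272 + (576 + 24*(-110) + 24*(1*17) - 110*17) = 6272 + (576 - 2640 + 24*17 - 110*17) = 6272 + (576 - 2640 + 408 - 1870) = 6272 - 3526 = 2746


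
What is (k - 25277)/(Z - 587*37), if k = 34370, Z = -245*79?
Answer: -9093/41074 ≈ -0.22138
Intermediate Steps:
Z = -19355
(k - 25277)/(Z - 587*37) = (34370 - 25277)/(-19355 - 587*37) = 9093/(-19355 - 21719) = 9093/(-41074) = 9093*(-1/41074) = -9093/41074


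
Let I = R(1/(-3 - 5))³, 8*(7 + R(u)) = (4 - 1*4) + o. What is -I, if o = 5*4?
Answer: 729/8 ≈ 91.125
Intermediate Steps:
o = 20
R(u) = -9/2 (R(u) = -7 + ((4 - 1*4) + 20)/8 = -7 + ((4 - 4) + 20)/8 = -7 + (0 + 20)/8 = -7 + (⅛)*20 = -7 + 5/2 = -9/2)
I = -729/8 (I = (-9/2)³ = -729/8 ≈ -91.125)
-I = -1*(-729/8) = 729/8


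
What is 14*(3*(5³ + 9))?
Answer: 5628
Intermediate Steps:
14*(3*(5³ + 9)) = 14*(3*(125 + 9)) = 14*(3*134) = 14*402 = 5628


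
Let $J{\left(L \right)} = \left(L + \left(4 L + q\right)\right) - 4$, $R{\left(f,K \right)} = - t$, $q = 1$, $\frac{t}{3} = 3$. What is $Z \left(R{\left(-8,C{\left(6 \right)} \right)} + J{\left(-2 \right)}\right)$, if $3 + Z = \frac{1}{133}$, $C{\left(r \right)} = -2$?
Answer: $\frac{8756}{133} \approx 65.835$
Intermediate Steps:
$t = 9$ ($t = 3 \cdot 3 = 9$)
$R{\left(f,K \right)} = -9$ ($R{\left(f,K \right)} = \left(-1\right) 9 = -9$)
$Z = - \frac{398}{133}$ ($Z = -3 + \frac{1}{133} = - \frac{398}{133} \approx -2.9925$)
$J{\left(L \right)} = -3 + 5 L$ ($J{\left(L \right)} = \left(L + \left(4 L + 1\right)\right) - 4 = \left(L + \left(1 + 4 L\right)\right) - 4 = \left(1 + 5 L\right) - 4 = -3 + 5 L$)
$Z \left(R{\left(-8,C{\left(6 \right)} \right)} + J{\left(-2 \right)}\right) = - \frac{398 \left(-9 + \left(-3 + 5 \left(-2\right)\right)\right)}{133} = - \frac{398 \left(-9 - 13\right)}{133} = \left(- \frac{398}{133}\right) \left(-22\right) = \frac{8756}{133}$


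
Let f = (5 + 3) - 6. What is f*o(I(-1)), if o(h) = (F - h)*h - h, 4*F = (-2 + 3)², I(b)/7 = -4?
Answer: -1526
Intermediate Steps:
I(b) = -28 (I(b) = 7*(-4) = -28)
F = ¼ (F = (-2 + 3)²/4 = (¼)*1² = (¼)*1 = ¼ ≈ 0.25000)
f = 2 (f = 8 - 6 = 2)
o(h) = -h + h*(¼ - h) (o(h) = (¼ - h)*h - h = h*(¼ - h) - h = -h + h*(¼ - h))
f*o(I(-1)) = 2*(-¼*(-28)*(3 + 4*(-28))) = 2*(-¼*(-28)*(3 - 112)) = 2*(-¼*(-28)*(-109)) = 2*(-763) = -1526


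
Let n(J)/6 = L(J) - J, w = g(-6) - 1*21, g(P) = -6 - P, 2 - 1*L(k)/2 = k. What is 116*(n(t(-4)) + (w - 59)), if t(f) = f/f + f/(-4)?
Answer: -10672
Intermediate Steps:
L(k) = 4 - 2*k
w = -21 (w = (-6 - 1*(-6)) - 1*21 = (-6 + 6) - 21 = 0 - 21 = -21)
t(f) = 1 - f/4 (t(f) = 1 + f*(-¼) = 1 - f/4)
n(J) = 24 - 18*J (n(J) = 6*((4 - 2*J) - J) = 6*(4 - 3*J) = 24 - 18*J)
116*(n(t(-4)) + (w - 59)) = 116*((24 - 18*(1 - ¼*(-4))) + (-21 - 59)) = 116*((24 - 18*(1 + 1)) - 80) = 116*((24 - 18*2) - 80) = 116*((24 - 36) - 80) = 116*(-12 - 80) = 116*(-92) = -10672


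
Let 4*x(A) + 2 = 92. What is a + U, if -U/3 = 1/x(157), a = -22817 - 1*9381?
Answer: -482972/15 ≈ -32198.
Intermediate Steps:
a = -32198 (a = -22817 - 9381 = -32198)
x(A) = 45/2 (x(A) = -½ + (¼)*92 = -½ + 23 = 45/2)
U = -2/15 (U = -3/45/2 = -3*2/45 = -2/15 ≈ -0.13333)
a + U = -32198 - 2/15 = -482972/15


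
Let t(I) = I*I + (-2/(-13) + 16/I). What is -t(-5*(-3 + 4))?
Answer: -1427/65 ≈ -21.954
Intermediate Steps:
t(I) = 2/13 + I² + 16/I (t(I) = I² + (-2*(-1/13) + 16/I) = I² + (2/13 + 16/I) = 2/13 + I² + 16/I)
-t(-5*(-3 + 4)) = -(2/13 + (-5*(-3 + 4))² + 16/((-5*(-3 + 4)))) = -(2/13 + (-5*1)² + 16/((-5*1))) = -(2/13 + (-5)² + 16/(-5)) = -(2/13 + 25 + 16*(-⅕)) = -(2/13 + 25 - 16/5) = -1*1427/65 = -1427/65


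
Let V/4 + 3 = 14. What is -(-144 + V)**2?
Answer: -10000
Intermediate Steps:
V = 44 (V = -12 + 4*14 = -12 + 56 = 44)
-(-144 + V)**2 = -(-144 + 44)**2 = -1*(-100)**2 = -1*10000 = -10000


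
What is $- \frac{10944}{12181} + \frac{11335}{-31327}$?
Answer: $- \frac{480914323}{381594187} \approx -1.2603$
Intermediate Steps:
$- \frac{10944}{12181} + \frac{11335}{-31327} = \left(-10944\right) \frac{1}{12181} + 11335 \left(- \frac{1}{31327}\right) = - \frac{10944}{12181} - \frac{11335}{31327} = - \frac{480914323}{381594187}$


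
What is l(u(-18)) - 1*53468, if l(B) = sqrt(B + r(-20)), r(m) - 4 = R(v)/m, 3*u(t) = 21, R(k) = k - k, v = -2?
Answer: -53468 + sqrt(11) ≈ -53465.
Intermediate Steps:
R(k) = 0
u(t) = 7 (u(t) = (1/3)*21 = 7)
r(m) = 4 (r(m) = 4 + 0/m = 4 + 0 = 4)
l(B) = sqrt(4 + B) (l(B) = sqrt(B + 4) = sqrt(4 + B))
l(u(-18)) - 1*53468 = sqrt(4 + 7) - 1*53468 = sqrt(11) - 53468 = -53468 + sqrt(11)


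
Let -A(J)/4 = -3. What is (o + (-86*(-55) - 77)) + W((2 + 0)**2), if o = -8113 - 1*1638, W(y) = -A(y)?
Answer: -5110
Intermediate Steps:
A(J) = 12 (A(J) = -4*(-3) = 12)
W(y) = -12 (W(y) = -1*12 = -12)
o = -9751 (o = -8113 - 1638 = -9751)
(o + (-86*(-55) - 77)) + W((2 + 0)**2) = (-9751 + (-86*(-55) - 77)) - 12 = (-9751 + (4730 - 77)) - 12 = (-9751 + 4653) - 12 = -5098 - 12 = -5110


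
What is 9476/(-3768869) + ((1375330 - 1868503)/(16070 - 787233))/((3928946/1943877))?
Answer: 3584381861511013301/11419137077272532062 ≈ 0.31389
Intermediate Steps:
9476/(-3768869) + ((1375330 - 1868503)/(16070 - 787233))/((3928946/1943877)) = 9476*(-1/3768869) + (-493173/(-771163))/((3928946*(1/1943877))) = -9476/3768869 + (-493173*(-1/771163))/(3928946/1943877) = -9476/3768869 + (493173/771163)*(1943877/3928946) = -9476/3768869 + 958667651721/3029857784198 = 3584381861511013301/11419137077272532062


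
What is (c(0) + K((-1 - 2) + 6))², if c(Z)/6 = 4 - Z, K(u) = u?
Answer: 729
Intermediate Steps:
c(Z) = 24 - 6*Z (c(Z) = 6*(4 - Z) = 24 - 6*Z)
(c(0) + K((-1 - 2) + 6))² = ((24 - 6*0) + ((-1 - 2) + 6))² = ((24 + 0) + (-3 + 6))² = (24 + 3)² = 27² = 729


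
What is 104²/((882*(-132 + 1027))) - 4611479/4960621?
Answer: -1793300665537/1957932305595 ≈ -0.91592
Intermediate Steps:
104²/((882*(-132 + 1027))) - 4611479/4960621 = 10816/((882*895)) - 4611479*1/4960621 = 10816/789390 - 4611479/4960621 = 10816*(1/789390) - 4611479/4960621 = 5408/394695 - 4611479/4960621 = -1793300665537/1957932305595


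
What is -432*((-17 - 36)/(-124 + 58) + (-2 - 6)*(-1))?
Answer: -41832/11 ≈ -3802.9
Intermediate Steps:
-432*((-17 - 36)/(-124 + 58) + (-2 - 6)*(-1)) = -432*(-53/(-66) - 8*(-1)) = -432*(-53*(-1/66) + 8) = -432*(53/66 + 8) = -432*581/66 = -41832/11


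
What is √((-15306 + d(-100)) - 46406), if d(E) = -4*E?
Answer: 8*I*√958 ≈ 247.61*I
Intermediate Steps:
√((-15306 + d(-100)) - 46406) = √((-15306 - 4*(-100)) - 46406) = √((-15306 + 400) - 46406) = √(-14906 - 46406) = √(-61312) = 8*I*√958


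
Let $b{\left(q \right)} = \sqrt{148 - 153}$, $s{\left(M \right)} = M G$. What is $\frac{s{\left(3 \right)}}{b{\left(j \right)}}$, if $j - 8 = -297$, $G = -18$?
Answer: $\frac{54 i \sqrt{5}}{5} \approx 24.15 i$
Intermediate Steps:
$j = -289$ ($j = 8 - 297 = -289$)
$s{\left(M \right)} = - 18 M$ ($s{\left(M \right)} = M \left(-18\right) = - 18 M$)
$b{\left(q \right)} = i \sqrt{5}$ ($b{\left(q \right)} = \sqrt{-5} = i \sqrt{5}$)
$\frac{s{\left(3 \right)}}{b{\left(j \right)}} = \frac{\left(-18\right) 3}{i \sqrt{5}} = - 54 \left(- \frac{i \sqrt{5}}{5}\right) = \frac{54 i \sqrt{5}}{5}$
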